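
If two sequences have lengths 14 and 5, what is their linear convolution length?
Linear/full convolution length: m + n - 1 = 14 + 5 - 1 = 18

18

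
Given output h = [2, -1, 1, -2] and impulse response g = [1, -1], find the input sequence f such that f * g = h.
Deconvolve h=[2, -1, 1, -2] by g=[1, -1]. Since g[0]=1, solve forward: f[0] = h[0] / 1 = 2; f[1] = (h[1] - 2×-1) / 1 = 1; f[2] = (h[2] - 1×-1) / 1 = 2. So f = [2, 1, 2]. Check by forward convolution: h[0] = 2×1 = 2; h[1] = 2×-1 + 1×1 = -1; h[2] = 1×-1 + 2×1 = 1; h[3] = 2×-1 = -2

[2, 1, 2]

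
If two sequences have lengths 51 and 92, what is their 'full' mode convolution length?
Linear/full convolution length: m + n - 1 = 51 + 92 - 1 = 142

142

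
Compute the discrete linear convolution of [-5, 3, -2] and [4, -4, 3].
y[0] = -5×4 = -20; y[1] = -5×-4 + 3×4 = 32; y[2] = -5×3 + 3×-4 + -2×4 = -35; y[3] = 3×3 + -2×-4 = 17; y[4] = -2×3 = -6

[-20, 32, -35, 17, -6]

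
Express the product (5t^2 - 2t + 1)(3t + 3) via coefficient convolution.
Ascending coefficients: a = [1, -2, 5], b = [3, 3]. c[0] = 1×3 = 3; c[1] = 1×3 + -2×3 = -3; c[2] = -2×3 + 5×3 = 9; c[3] = 5×3 = 15. Result coefficients: [3, -3, 9, 15] → 15t^3 + 9t^2 - 3t + 3

15t^3 + 9t^2 - 3t + 3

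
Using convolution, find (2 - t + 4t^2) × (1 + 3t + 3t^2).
Ascending coefficients: a = [2, -1, 4], b = [1, 3, 3]. c[0] = 2×1 = 2; c[1] = 2×3 + -1×1 = 5; c[2] = 2×3 + -1×3 + 4×1 = 7; c[3] = -1×3 + 4×3 = 9; c[4] = 4×3 = 12. Result coefficients: [2, 5, 7, 9, 12] → 2 + 5t + 7t^2 + 9t^3 + 12t^4

2 + 5t + 7t^2 + 9t^3 + 12t^4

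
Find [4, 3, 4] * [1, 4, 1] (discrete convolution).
y[0] = 4×1 = 4; y[1] = 4×4 + 3×1 = 19; y[2] = 4×1 + 3×4 + 4×1 = 20; y[3] = 3×1 + 4×4 = 19; y[4] = 4×1 = 4

[4, 19, 20, 19, 4]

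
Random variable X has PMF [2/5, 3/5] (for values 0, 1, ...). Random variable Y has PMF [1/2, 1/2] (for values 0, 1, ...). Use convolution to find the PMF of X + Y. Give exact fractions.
P(X+Y=k) = Σ_i P(X=i)·P(Y=k-i) — a convolution of [2/5, 3/5] and [1/2, 1/2]. P(X+Y=0) = (2/5)×(1/2) = 1/5; P(X+Y=1) = (2/5)×(1/2) + (3/5)×(1/2) = 1/5 + 3/10 = 1/2; P(X+Y=2) = (3/5)×(1/2) = 3/10. PMF: [1/5, 1/2, 3/10] (sums to 1 ✓)

[1/5, 1/2, 3/10]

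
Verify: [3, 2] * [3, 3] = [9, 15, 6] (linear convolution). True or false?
Recompute linear convolution of [3, 2] and [3, 3]: y[0] = 3×3 = 9; y[1] = 3×3 + 2×3 = 15; y[2] = 2×3 = 6 → [9, 15, 6]. Given [9, 15, 6] matches, so answer: Yes

Yes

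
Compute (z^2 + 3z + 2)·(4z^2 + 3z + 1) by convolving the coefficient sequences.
Ascending coefficients: a = [2, 3, 1], b = [1, 3, 4]. c[0] = 2×1 = 2; c[1] = 2×3 + 3×1 = 9; c[2] = 2×4 + 3×3 + 1×1 = 18; c[3] = 3×4 + 1×3 = 15; c[4] = 1×4 = 4. Result coefficients: [2, 9, 18, 15, 4] → 4z^4 + 15z^3 + 18z^2 + 9z + 2

4z^4 + 15z^3 + 18z^2 + 9z + 2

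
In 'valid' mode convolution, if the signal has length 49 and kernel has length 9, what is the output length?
'Valid' mode counts only positions where the kernel fully overlaps the signal: m - n + 1 = 49 - 9 + 1 = 41

41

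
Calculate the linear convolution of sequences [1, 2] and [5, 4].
y[0] = 1×5 = 5; y[1] = 1×4 + 2×5 = 14; y[2] = 2×4 = 8

[5, 14, 8]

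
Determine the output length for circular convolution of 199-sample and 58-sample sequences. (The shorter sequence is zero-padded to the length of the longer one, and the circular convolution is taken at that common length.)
Circular convolution (zero-padding the shorter input) has length max(m, n) = max(199, 58) = 199

199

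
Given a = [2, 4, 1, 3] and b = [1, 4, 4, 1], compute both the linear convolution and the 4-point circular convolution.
Linear: y_lin[0] = 2×1 = 2; y_lin[1] = 2×4 + 4×1 = 12; y_lin[2] = 2×4 + 4×4 + 1×1 = 25; y_lin[3] = 2×1 + 4×4 + 1×4 + 3×1 = 25; y_lin[4] = 4×1 + 1×4 + 3×4 = 20; y_lin[5] = 1×1 + 3×4 = 13; y_lin[6] = 3×1 = 3 → [2, 12, 25, 25, 20, 13, 3]. Circular (length 4): y[0] = 2×1 + 4×1 + 1×4 + 3×4 = 22; y[1] = 2×4 + 4×1 + 1×1 + 3×4 = 25; y[2] = 2×4 + 4×4 + 1×1 + 3×1 = 28; y[3] = 2×1 + 4×4 + 1×4 + 3×1 = 25 → [22, 25, 28, 25]

Linear: [2, 12, 25, 25, 20, 13, 3], Circular: [22, 25, 28, 25]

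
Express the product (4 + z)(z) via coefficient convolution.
Ascending coefficients: a = [4, 1], b = [0, 1]. c[0] = 4×0 = 0; c[1] = 4×1 + 1×0 = 4; c[2] = 1×1 = 1. Result coefficients: [0, 4, 1] → 4z + z^2

4z + z^2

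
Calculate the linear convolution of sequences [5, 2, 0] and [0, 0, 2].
y[0] = 5×0 = 0; y[1] = 5×0 + 2×0 = 0; y[2] = 5×2 + 2×0 + 0×0 = 10; y[3] = 2×2 + 0×0 = 4; y[4] = 0×2 = 0

[0, 0, 10, 4, 0]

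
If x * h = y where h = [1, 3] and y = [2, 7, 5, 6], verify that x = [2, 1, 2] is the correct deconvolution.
Forward-compute [2, 1, 2] * [1, 3]: y[0] = 2×1 = 2; y[1] = 2×3 + 1×1 = 7; y[2] = 1×3 + 2×1 = 5; y[3] = 2×3 = 6 → [2, 7, 5, 6]. Matches given y = [2, 7, 5, 6], so verified.

Verified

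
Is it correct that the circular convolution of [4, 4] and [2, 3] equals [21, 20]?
Recompute circular convolution of [4, 4] and [2, 3]: y[0] = 4×2 + 4×3 = 20; y[1] = 4×3 + 4×2 = 20 → [20, 20]. Compare to given [21, 20]: they differ at index 0: given 21, correct 20, so answer: No

No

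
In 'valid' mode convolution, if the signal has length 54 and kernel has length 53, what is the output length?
'Valid' mode counts only positions where the kernel fully overlaps the signal: m - n + 1 = 54 - 53 + 1 = 2

2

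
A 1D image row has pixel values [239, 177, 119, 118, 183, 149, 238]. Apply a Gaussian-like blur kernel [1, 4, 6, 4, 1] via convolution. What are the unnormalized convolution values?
Convolve image row [239, 177, 119, 118, 183, 149, 238] with kernel [1, 4, 6, 4, 1]: y[0] = 239×1 = 239; y[1] = 239×4 + 177×1 = 1133; y[2] = 239×6 + 177×4 + 119×1 = 2261; y[3] = 239×4 + 177×6 + 119×4 + 118×1 = 2612; y[4] = 239×1 + 177×4 + 119×6 + 118×4 + 183×1 = 2316; y[5] = 177×1 + 119×4 + 118×6 + 183×4 + 149×1 = 2242; y[6] = 119×1 + 118×4 + 183×6 + 149×4 + 238×1 = 2523; y[7] = 118×1 + 183×4 + 149×6 + 238×4 = 2696; y[8] = 183×1 + 149×4 + 238×6 = 2207; y[9] = 149×1 + 238×4 = 1101; y[10] = 238×1 = 238 → [239, 1133, 2261, 2612, 2316, 2242, 2523, 2696, 2207, 1101, 238]. Normalization factor = sum(kernel) = 16.

[239, 1133, 2261, 2612, 2316, 2242, 2523, 2696, 2207, 1101, 238]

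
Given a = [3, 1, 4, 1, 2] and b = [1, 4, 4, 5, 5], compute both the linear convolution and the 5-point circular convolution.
Linear: y_lin[0] = 3×1 = 3; y_lin[1] = 3×4 + 1×1 = 13; y_lin[2] = 3×4 + 1×4 + 4×1 = 20; y_lin[3] = 3×5 + 1×4 + 4×4 + 1×1 = 36; y_lin[4] = 3×5 + 1×5 + 4×4 + 1×4 + 2×1 = 42; y_lin[5] = 1×5 + 4×5 + 1×4 + 2×4 = 37; y_lin[6] = 4×5 + 1×5 + 2×4 = 33; y_lin[7] = 1×5 + 2×5 = 15; y_lin[8] = 2×5 = 10 → [3, 13, 20, 36, 42, 37, 33, 15, 10]. Circular (length 5): y[0] = 3×1 + 1×5 + 4×5 + 1×4 + 2×4 = 40; y[1] = 3×4 + 1×1 + 4×5 + 1×5 + 2×4 = 46; y[2] = 3×4 + 1×4 + 4×1 + 1×5 + 2×5 = 35; y[3] = 3×5 + 1×4 + 4×4 + 1×1 + 2×5 = 46; y[4] = 3×5 + 1×5 + 4×4 + 1×4 + 2×1 = 42 → [40, 46, 35, 46, 42]

Linear: [3, 13, 20, 36, 42, 37, 33, 15, 10], Circular: [40, 46, 35, 46, 42]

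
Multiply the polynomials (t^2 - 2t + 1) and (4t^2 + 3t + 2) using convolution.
Ascending coefficients: a = [1, -2, 1], b = [2, 3, 4]. c[0] = 1×2 = 2; c[1] = 1×3 + -2×2 = -1; c[2] = 1×4 + -2×3 + 1×2 = 0; c[3] = -2×4 + 1×3 = -5; c[4] = 1×4 = 4. Result coefficients: [2, -1, 0, -5, 4] → 4t^4 - 5t^3 - t + 2

4t^4 - 5t^3 - t + 2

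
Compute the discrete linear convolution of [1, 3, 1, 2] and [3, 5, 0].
y[0] = 1×3 = 3; y[1] = 1×5 + 3×3 = 14; y[2] = 1×0 + 3×5 + 1×3 = 18; y[3] = 3×0 + 1×5 + 2×3 = 11; y[4] = 1×0 + 2×5 = 10; y[5] = 2×0 = 0

[3, 14, 18, 11, 10, 0]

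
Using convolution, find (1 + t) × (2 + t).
Ascending coefficients: a = [1, 1], b = [2, 1]. c[0] = 1×2 = 2; c[1] = 1×1 + 1×2 = 3; c[2] = 1×1 = 1. Result coefficients: [2, 3, 1] → 2 + 3t + t^2

2 + 3t + t^2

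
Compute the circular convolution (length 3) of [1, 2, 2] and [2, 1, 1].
Use y[k] = Σ_j a[j]·b[(k-j) mod 3]. y[0] = 1×2 + 2×1 + 2×1 = 6; y[1] = 1×1 + 2×2 + 2×1 = 7; y[2] = 1×1 + 2×1 + 2×2 = 7. Result: [6, 7, 7]

[6, 7, 7]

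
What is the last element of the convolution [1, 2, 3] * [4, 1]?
Use y[k] = Σ_i a[i]·b[k-i] at k=3. y[3] = 3×1 = 3

3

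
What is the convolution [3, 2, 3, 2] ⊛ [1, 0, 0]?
y[0] = 3×1 = 3; y[1] = 3×0 + 2×1 = 2; y[2] = 3×0 + 2×0 + 3×1 = 3; y[3] = 2×0 + 3×0 + 2×1 = 2; y[4] = 3×0 + 2×0 = 0; y[5] = 2×0 = 0

[3, 2, 3, 2, 0, 0]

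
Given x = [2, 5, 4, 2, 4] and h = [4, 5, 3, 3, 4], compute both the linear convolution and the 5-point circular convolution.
Linear: y_lin[0] = 2×4 = 8; y_lin[1] = 2×5 + 5×4 = 30; y_lin[2] = 2×3 + 5×5 + 4×4 = 47; y_lin[3] = 2×3 + 5×3 + 4×5 + 2×4 = 49; y_lin[4] = 2×4 + 5×3 + 4×3 + 2×5 + 4×4 = 61; y_lin[5] = 5×4 + 4×3 + 2×3 + 4×5 = 58; y_lin[6] = 4×4 + 2×3 + 4×3 = 34; y_lin[7] = 2×4 + 4×3 = 20; y_lin[8] = 4×4 = 16 → [8, 30, 47, 49, 61, 58, 34, 20, 16]. Circular (length 5): y[0] = 2×4 + 5×4 + 4×3 + 2×3 + 4×5 = 66; y[1] = 2×5 + 5×4 + 4×4 + 2×3 + 4×3 = 64; y[2] = 2×3 + 5×5 + 4×4 + 2×4 + 4×3 = 67; y[3] = 2×3 + 5×3 + 4×5 + 2×4 + 4×4 = 65; y[4] = 2×4 + 5×3 + 4×3 + 2×5 + 4×4 = 61 → [66, 64, 67, 65, 61]

Linear: [8, 30, 47, 49, 61, 58, 34, 20, 16], Circular: [66, 64, 67, 65, 61]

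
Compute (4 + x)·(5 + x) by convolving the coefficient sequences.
Ascending coefficients: a = [4, 1], b = [5, 1]. c[0] = 4×5 = 20; c[1] = 4×1 + 1×5 = 9; c[2] = 1×1 = 1. Result coefficients: [20, 9, 1] → 20 + 9x + x^2

20 + 9x + x^2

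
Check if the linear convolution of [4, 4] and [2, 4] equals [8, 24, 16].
Recompute linear convolution of [4, 4] and [2, 4]: y[0] = 4×2 = 8; y[1] = 4×4 + 4×2 = 24; y[2] = 4×4 = 16 → [8, 24, 16]. Given [8, 24, 16] matches, so answer: Yes

Yes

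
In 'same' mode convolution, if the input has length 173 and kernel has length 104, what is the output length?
'Same' mode returns an output with the same length as the input: 173

173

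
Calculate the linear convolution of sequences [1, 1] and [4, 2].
y[0] = 1×4 = 4; y[1] = 1×2 + 1×4 = 6; y[2] = 1×2 = 2

[4, 6, 2]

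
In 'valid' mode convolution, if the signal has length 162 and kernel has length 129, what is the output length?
'Valid' mode counts only positions where the kernel fully overlaps the signal: m - n + 1 = 162 - 129 + 1 = 34

34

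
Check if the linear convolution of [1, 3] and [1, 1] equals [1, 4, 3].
Recompute linear convolution of [1, 3] and [1, 1]: y[0] = 1×1 = 1; y[1] = 1×1 + 3×1 = 4; y[2] = 3×1 = 3 → [1, 4, 3]. Given [1, 4, 3] matches, so answer: Yes

Yes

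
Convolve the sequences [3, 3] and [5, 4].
y[0] = 3×5 = 15; y[1] = 3×4 + 3×5 = 27; y[2] = 3×4 = 12

[15, 27, 12]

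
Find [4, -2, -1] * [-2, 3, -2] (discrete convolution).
y[0] = 4×-2 = -8; y[1] = 4×3 + -2×-2 = 16; y[2] = 4×-2 + -2×3 + -1×-2 = -12; y[3] = -2×-2 + -1×3 = 1; y[4] = -1×-2 = 2

[-8, 16, -12, 1, 2]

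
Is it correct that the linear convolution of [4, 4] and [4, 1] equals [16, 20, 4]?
Recompute linear convolution of [4, 4] and [4, 1]: y[0] = 4×4 = 16; y[1] = 4×1 + 4×4 = 20; y[2] = 4×1 = 4 → [16, 20, 4]. Given [16, 20, 4] matches, so answer: Yes

Yes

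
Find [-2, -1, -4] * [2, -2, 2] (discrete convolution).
y[0] = -2×2 = -4; y[1] = -2×-2 + -1×2 = 2; y[2] = -2×2 + -1×-2 + -4×2 = -10; y[3] = -1×2 + -4×-2 = 6; y[4] = -4×2 = -8

[-4, 2, -10, 6, -8]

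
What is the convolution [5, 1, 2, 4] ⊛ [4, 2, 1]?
y[0] = 5×4 = 20; y[1] = 5×2 + 1×4 = 14; y[2] = 5×1 + 1×2 + 2×4 = 15; y[3] = 1×1 + 2×2 + 4×4 = 21; y[4] = 2×1 + 4×2 = 10; y[5] = 4×1 = 4

[20, 14, 15, 21, 10, 4]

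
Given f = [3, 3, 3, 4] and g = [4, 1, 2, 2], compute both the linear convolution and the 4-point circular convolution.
Linear: y_lin[0] = 3×4 = 12; y_lin[1] = 3×1 + 3×4 = 15; y_lin[2] = 3×2 + 3×1 + 3×4 = 21; y_lin[3] = 3×2 + 3×2 + 3×1 + 4×4 = 31; y_lin[4] = 3×2 + 3×2 + 4×1 = 16; y_lin[5] = 3×2 + 4×2 = 14; y_lin[6] = 4×2 = 8 → [12, 15, 21, 31, 16, 14, 8]. Circular (length 4): y[0] = 3×4 + 3×2 + 3×2 + 4×1 = 28; y[1] = 3×1 + 3×4 + 3×2 + 4×2 = 29; y[2] = 3×2 + 3×1 + 3×4 + 4×2 = 29; y[3] = 3×2 + 3×2 + 3×1 + 4×4 = 31 → [28, 29, 29, 31]

Linear: [12, 15, 21, 31, 16, 14, 8], Circular: [28, 29, 29, 31]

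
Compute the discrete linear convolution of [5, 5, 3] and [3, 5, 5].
y[0] = 5×3 = 15; y[1] = 5×5 + 5×3 = 40; y[2] = 5×5 + 5×5 + 3×3 = 59; y[3] = 5×5 + 3×5 = 40; y[4] = 3×5 = 15

[15, 40, 59, 40, 15]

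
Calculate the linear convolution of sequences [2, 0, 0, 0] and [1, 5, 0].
y[0] = 2×1 = 2; y[1] = 2×5 + 0×1 = 10; y[2] = 2×0 + 0×5 + 0×1 = 0; y[3] = 0×0 + 0×5 + 0×1 = 0; y[4] = 0×0 + 0×5 = 0; y[5] = 0×0 = 0

[2, 10, 0, 0, 0, 0]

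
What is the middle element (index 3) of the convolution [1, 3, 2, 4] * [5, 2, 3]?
Use y[k] = Σ_i a[i]·b[k-i] at k=3. y[3] = 3×3 + 2×2 + 4×5 = 33

33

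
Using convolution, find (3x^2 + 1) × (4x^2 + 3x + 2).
Ascending coefficients: a = [1, 0, 3], b = [2, 3, 4]. c[0] = 1×2 = 2; c[1] = 1×3 + 0×2 = 3; c[2] = 1×4 + 0×3 + 3×2 = 10; c[3] = 0×4 + 3×3 = 9; c[4] = 3×4 = 12. Result coefficients: [2, 3, 10, 9, 12] → 12x^4 + 9x^3 + 10x^2 + 3x + 2

12x^4 + 9x^3 + 10x^2 + 3x + 2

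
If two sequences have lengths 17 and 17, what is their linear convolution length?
Linear/full convolution length: m + n - 1 = 17 + 17 - 1 = 33

33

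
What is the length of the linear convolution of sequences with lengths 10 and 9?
Linear/full convolution length: m + n - 1 = 10 + 9 - 1 = 18

18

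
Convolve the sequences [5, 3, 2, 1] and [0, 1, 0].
y[0] = 5×0 = 0; y[1] = 5×1 + 3×0 = 5; y[2] = 5×0 + 3×1 + 2×0 = 3; y[3] = 3×0 + 2×1 + 1×0 = 2; y[4] = 2×0 + 1×1 = 1; y[5] = 1×0 = 0

[0, 5, 3, 2, 1, 0]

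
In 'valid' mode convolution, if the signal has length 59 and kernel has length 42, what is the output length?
'Valid' mode counts only positions where the kernel fully overlaps the signal: m - n + 1 = 59 - 42 + 1 = 18

18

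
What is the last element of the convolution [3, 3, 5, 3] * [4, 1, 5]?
Use y[k] = Σ_i a[i]·b[k-i] at k=5. y[5] = 3×5 = 15

15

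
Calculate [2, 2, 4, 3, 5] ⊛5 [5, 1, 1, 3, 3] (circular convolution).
Use y[k] = Σ_j u[j]·v[(k-j) mod 5]. y[0] = 2×5 + 2×3 + 4×3 + 3×1 + 5×1 = 36; y[1] = 2×1 + 2×5 + 4×3 + 3×3 + 5×1 = 38; y[2] = 2×1 + 2×1 + 4×5 + 3×3 + 5×3 = 48; y[3] = 2×3 + 2×1 + 4×1 + 3×5 + 5×3 = 42; y[4] = 2×3 + 2×3 + 4×1 + 3×1 + 5×5 = 44. Result: [36, 38, 48, 42, 44]

[36, 38, 48, 42, 44]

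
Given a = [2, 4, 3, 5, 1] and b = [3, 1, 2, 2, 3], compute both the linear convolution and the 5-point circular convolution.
Linear: y_lin[0] = 2×3 = 6; y_lin[1] = 2×1 + 4×3 = 14; y_lin[2] = 2×2 + 4×1 + 3×3 = 17; y_lin[3] = 2×2 + 4×2 + 3×1 + 5×3 = 30; y_lin[4] = 2×3 + 4×2 + 3×2 + 5×1 + 1×3 = 28; y_lin[5] = 4×3 + 3×2 + 5×2 + 1×1 = 29; y_lin[6] = 3×3 + 5×2 + 1×2 = 21; y_lin[7] = 5×3 + 1×2 = 17; y_lin[8] = 1×3 = 3 → [6, 14, 17, 30, 28, 29, 21, 17, 3]. Circular (length 5): y[0] = 2×3 + 4×3 + 3×2 + 5×2 + 1×1 = 35; y[1] = 2×1 + 4×3 + 3×3 + 5×2 + 1×2 = 35; y[2] = 2×2 + 4×1 + 3×3 + 5×3 + 1×2 = 34; y[3] = 2×2 + 4×2 + 3×1 + 5×3 + 1×3 = 33; y[4] = 2×3 + 4×2 + 3×2 + 5×1 + 1×3 = 28 → [35, 35, 34, 33, 28]

Linear: [6, 14, 17, 30, 28, 29, 21, 17, 3], Circular: [35, 35, 34, 33, 28]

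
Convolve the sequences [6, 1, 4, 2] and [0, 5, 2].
y[0] = 6×0 = 0; y[1] = 6×5 + 1×0 = 30; y[2] = 6×2 + 1×5 + 4×0 = 17; y[3] = 1×2 + 4×5 + 2×0 = 22; y[4] = 4×2 + 2×5 = 18; y[5] = 2×2 = 4

[0, 30, 17, 22, 18, 4]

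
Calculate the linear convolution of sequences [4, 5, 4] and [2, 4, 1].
y[0] = 4×2 = 8; y[1] = 4×4 + 5×2 = 26; y[2] = 4×1 + 5×4 + 4×2 = 32; y[3] = 5×1 + 4×4 = 21; y[4] = 4×1 = 4

[8, 26, 32, 21, 4]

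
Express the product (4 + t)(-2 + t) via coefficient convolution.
Ascending coefficients: a = [4, 1], b = [-2, 1]. c[0] = 4×-2 = -8; c[1] = 4×1 + 1×-2 = 2; c[2] = 1×1 = 1. Result coefficients: [-8, 2, 1] → -8 + 2t + t^2

-8 + 2t + t^2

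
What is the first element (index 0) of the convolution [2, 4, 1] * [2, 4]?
Use y[k] = Σ_i a[i]·b[k-i] at k=0. y[0] = 2×2 = 4

4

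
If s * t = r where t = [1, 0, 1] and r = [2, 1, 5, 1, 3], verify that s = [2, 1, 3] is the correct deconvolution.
Forward-compute [2, 1, 3] * [1, 0, 1]: r[0] = 2×1 = 2; r[1] = 2×0 + 1×1 = 1; r[2] = 2×1 + 1×0 + 3×1 = 5; r[3] = 1×1 + 3×0 = 1; r[4] = 3×1 = 3 → [2, 1, 5, 1, 3]. Matches given r = [2, 1, 5, 1, 3], so verified.

Verified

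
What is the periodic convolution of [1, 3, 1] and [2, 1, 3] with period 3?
Use y[k] = Σ_j x[j]·h[(k-j) mod 3]. y[0] = 1×2 + 3×3 + 1×1 = 12; y[1] = 1×1 + 3×2 + 1×3 = 10; y[2] = 1×3 + 3×1 + 1×2 = 8. Result: [12, 10, 8]

[12, 10, 8]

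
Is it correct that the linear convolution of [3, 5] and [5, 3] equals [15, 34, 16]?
Recompute linear convolution of [3, 5] and [5, 3]: y[0] = 3×5 = 15; y[1] = 3×3 + 5×5 = 34; y[2] = 5×3 = 15 → [15, 34, 15]. Compare to given [15, 34, 16]: they differ at index 2: given 16, correct 15, so answer: No

No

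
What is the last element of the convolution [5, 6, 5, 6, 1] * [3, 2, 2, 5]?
Use y[k] = Σ_i a[i]·b[k-i] at k=7. y[7] = 1×5 = 5

5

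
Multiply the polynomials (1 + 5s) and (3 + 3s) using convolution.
Ascending coefficients: a = [1, 5], b = [3, 3]. c[0] = 1×3 = 3; c[1] = 1×3 + 5×3 = 18; c[2] = 5×3 = 15. Result coefficients: [3, 18, 15] → 3 + 18s + 15s^2

3 + 18s + 15s^2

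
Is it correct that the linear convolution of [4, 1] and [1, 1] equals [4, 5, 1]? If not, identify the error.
Recompute linear convolution of [4, 1] and [1, 1]: y[0] = 4×1 = 4; y[1] = 4×1 + 1×1 = 5; y[2] = 1×1 = 1 → [4, 5, 1]. Given [4, 5, 1] matches, so answer: Yes

Yes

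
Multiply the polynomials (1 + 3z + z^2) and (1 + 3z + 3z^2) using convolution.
Ascending coefficients: a = [1, 3, 1], b = [1, 3, 3]. c[0] = 1×1 = 1; c[1] = 1×3 + 3×1 = 6; c[2] = 1×3 + 3×3 + 1×1 = 13; c[3] = 3×3 + 1×3 = 12; c[4] = 1×3 = 3. Result coefficients: [1, 6, 13, 12, 3] → 1 + 6z + 13z^2 + 12z^3 + 3z^4

1 + 6z + 13z^2 + 12z^3 + 3z^4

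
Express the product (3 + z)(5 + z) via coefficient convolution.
Ascending coefficients: a = [3, 1], b = [5, 1]. c[0] = 3×5 = 15; c[1] = 3×1 + 1×5 = 8; c[2] = 1×1 = 1. Result coefficients: [15, 8, 1] → 15 + 8z + z^2

15 + 8z + z^2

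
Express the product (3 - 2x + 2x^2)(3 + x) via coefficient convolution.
Ascending coefficients: a = [3, -2, 2], b = [3, 1]. c[0] = 3×3 = 9; c[1] = 3×1 + -2×3 = -3; c[2] = -2×1 + 2×3 = 4; c[3] = 2×1 = 2. Result coefficients: [9, -3, 4, 2] → 9 - 3x + 4x^2 + 2x^3

9 - 3x + 4x^2 + 2x^3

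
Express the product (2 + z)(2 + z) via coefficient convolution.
Ascending coefficients: a = [2, 1], b = [2, 1]. c[0] = 2×2 = 4; c[1] = 2×1 + 1×2 = 4; c[2] = 1×1 = 1. Result coefficients: [4, 4, 1] → 4 + 4z + z^2

4 + 4z + z^2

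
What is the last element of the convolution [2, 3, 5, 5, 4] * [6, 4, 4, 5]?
Use y[k] = Σ_i a[i]·b[k-i] at k=7. y[7] = 4×5 = 20

20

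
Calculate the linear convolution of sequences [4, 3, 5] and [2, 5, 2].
y[0] = 4×2 = 8; y[1] = 4×5 + 3×2 = 26; y[2] = 4×2 + 3×5 + 5×2 = 33; y[3] = 3×2 + 5×5 = 31; y[4] = 5×2 = 10

[8, 26, 33, 31, 10]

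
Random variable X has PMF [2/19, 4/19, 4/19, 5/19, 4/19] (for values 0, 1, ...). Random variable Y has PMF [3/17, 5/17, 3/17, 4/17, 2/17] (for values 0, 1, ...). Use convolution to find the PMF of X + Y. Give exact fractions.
P(X+Y=k) = Σ_i P(X=i)·P(Y=k-i) — a convolution of [2/19, 4/19, 4/19, 5/19, 4/19] and [3/17, 5/17, 3/17, 4/17, 2/17]. P(X+Y=0) = (2/19)×(3/17) = 6/323; P(X+Y=1) = (2/19)×(5/17) + (4/19)×(3/17) = 10/323 + 12/323 = 22/323; P(X+Y=2) = (2/19)×(3/17) + (4/19)×(5/17) + (4/19)×(3/17) = 6/323 + 20/323 + 12/323 = 2/17; P(X+Y=3) = (2/19)×(4/17) + (4/19)×(3/17) + (4/19)×(5/17) + (5/19)×(3/17) = 8/323 + 12/323 + 20/323 + 15/323 = 55/323; P(X+Y=4) = (2/19)×(2/17) + (4/19)×(4/17) + (4/19)×(3/17) + (5/19)×(5/17) + (4/19)×(3/17) = 4/323 + 16/323 + 12/323 + 25/323 + 12/323 = 69/323; P(X+Y=5) = (4/19)×(2/17) + (4/19)×(4/17) + (5/19)×(3/17) + (4/19)×(5/17) = 8/323 + 16/323 + 15/323 + 20/323 = 59/323; P(X+Y=6) = (4/19)×(2/17) + (5/19)×(4/17) + (4/19)×(3/17) = 8/323 + 20/323 + 12/323 = 40/323; P(X+Y=7) = (5/19)×(2/17) + (4/19)×(4/17) = 10/323 + 16/323 = 26/323; P(X+Y=8) = (4/19)×(2/17) = 8/323. PMF: [6/323, 22/323, 2/17, 55/323, 69/323, 59/323, 40/323, 26/323, 8/323] (sums to 1 ✓)

[6/323, 22/323, 2/17, 55/323, 69/323, 59/323, 40/323, 26/323, 8/323]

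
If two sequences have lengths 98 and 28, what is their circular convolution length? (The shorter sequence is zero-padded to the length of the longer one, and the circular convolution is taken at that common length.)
Circular convolution (zero-padding the shorter input) has length max(m, n) = max(98, 28) = 98

98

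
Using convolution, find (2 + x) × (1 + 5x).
Ascending coefficients: a = [2, 1], b = [1, 5]. c[0] = 2×1 = 2; c[1] = 2×5 + 1×1 = 11; c[2] = 1×5 = 5. Result coefficients: [2, 11, 5] → 2 + 11x + 5x^2

2 + 11x + 5x^2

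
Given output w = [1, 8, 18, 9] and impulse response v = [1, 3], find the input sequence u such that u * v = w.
Deconvolve w=[1, 8, 18, 9] by v=[1, 3]. Since v[0]=1, solve forward: u[0] = w[0] / 1 = 1; u[1] = (w[1] - 1×3) / 1 = 5; u[2] = (w[2] - 5×3) / 1 = 3. So u = [1, 5, 3]. Check by forward convolution: w[0] = 1×1 = 1; w[1] = 1×3 + 5×1 = 8; w[2] = 5×3 + 3×1 = 18; w[3] = 3×3 = 9

[1, 5, 3]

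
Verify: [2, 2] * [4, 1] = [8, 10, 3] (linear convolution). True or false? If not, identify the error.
Recompute linear convolution of [2, 2] and [4, 1]: y[0] = 2×4 = 8; y[1] = 2×1 + 2×4 = 10; y[2] = 2×1 = 2 → [8, 10, 2]. Compare to given [8, 10, 3]: they differ at index 2: given 3, correct 2, so answer: No

No. Error at index 2: given 3, correct 2.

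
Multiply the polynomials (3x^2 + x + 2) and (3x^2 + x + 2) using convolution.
Ascending coefficients: a = [2, 1, 3], b = [2, 1, 3]. c[0] = 2×2 = 4; c[1] = 2×1 + 1×2 = 4; c[2] = 2×3 + 1×1 + 3×2 = 13; c[3] = 1×3 + 3×1 = 6; c[4] = 3×3 = 9. Result coefficients: [4, 4, 13, 6, 9] → 9x^4 + 6x^3 + 13x^2 + 4x + 4

9x^4 + 6x^3 + 13x^2 + 4x + 4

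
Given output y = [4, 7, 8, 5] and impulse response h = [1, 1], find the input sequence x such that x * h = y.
Deconvolve y=[4, 7, 8, 5] by h=[1, 1]. Since h[0]=1, solve forward: x[0] = y[0] / 1 = 4; x[1] = (y[1] - 4×1) / 1 = 3; x[2] = (y[2] - 3×1) / 1 = 5. So x = [4, 3, 5]. Check by forward convolution: y[0] = 4×1 = 4; y[1] = 4×1 + 3×1 = 7; y[2] = 3×1 + 5×1 = 8; y[3] = 5×1 = 5

[4, 3, 5]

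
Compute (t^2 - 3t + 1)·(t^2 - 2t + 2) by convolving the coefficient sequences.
Ascending coefficients: a = [1, -3, 1], b = [2, -2, 1]. c[0] = 1×2 = 2; c[1] = 1×-2 + -3×2 = -8; c[2] = 1×1 + -3×-2 + 1×2 = 9; c[3] = -3×1 + 1×-2 = -5; c[4] = 1×1 = 1. Result coefficients: [2, -8, 9, -5, 1] → t^4 - 5t^3 + 9t^2 - 8t + 2

t^4 - 5t^3 + 9t^2 - 8t + 2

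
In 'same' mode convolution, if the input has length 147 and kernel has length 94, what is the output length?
'Same' mode returns an output with the same length as the input: 147

147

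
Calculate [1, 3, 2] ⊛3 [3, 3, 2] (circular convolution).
Use y[k] = Σ_j x[j]·h[(k-j) mod 3]. y[0] = 1×3 + 3×2 + 2×3 = 15; y[1] = 1×3 + 3×3 + 2×2 = 16; y[2] = 1×2 + 3×3 + 2×3 = 17. Result: [15, 16, 17]

[15, 16, 17]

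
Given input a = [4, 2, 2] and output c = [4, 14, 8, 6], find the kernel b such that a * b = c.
Output length 4 = len(a) + len(b) - 1 ⇒ len(b) = 2. Solve b forward using b[k] = (c[k] - Σ_{i≥1} a[i]·b[k-i]) / a[0]: b[0] = c[0] / a[0] = 4 / 4 = 1; b[1] = (c[1] - 2×1) / a[0] = (14 - 2×1) / 4 = 3. So b = [1, 3]. Forward-check [4, 2, 2] * [1, 3]: c[0] = 4×1 = 4; c[1] = 4×3 + 2×1 = 14; c[2] = 2×3 + 2×1 = 8; c[3] = 2×3 = 6 → [4, 14, 8, 6] ✓

[1, 3]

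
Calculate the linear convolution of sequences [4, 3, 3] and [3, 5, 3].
y[0] = 4×3 = 12; y[1] = 4×5 + 3×3 = 29; y[2] = 4×3 + 3×5 + 3×3 = 36; y[3] = 3×3 + 3×5 = 24; y[4] = 3×3 = 9

[12, 29, 36, 24, 9]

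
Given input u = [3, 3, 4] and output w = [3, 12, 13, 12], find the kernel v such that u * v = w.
Output length 4 = len(u) + len(v) - 1 ⇒ len(v) = 2. Solve v forward using v[k] = (w[k] - Σ_{i≥1} u[i]·v[k-i]) / u[0]: v[0] = w[0] / u[0] = 3 / 3 = 1; v[1] = (w[1] - 3×1) / u[0] = (12 - 3×1) / 3 = 3. So v = [1, 3]. Forward-check [3, 3, 4] * [1, 3]: w[0] = 3×1 = 3; w[1] = 3×3 + 3×1 = 12; w[2] = 3×3 + 4×1 = 13; w[3] = 4×3 = 12 → [3, 12, 13, 12] ✓

[1, 3]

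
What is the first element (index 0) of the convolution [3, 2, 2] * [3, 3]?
Use y[k] = Σ_i a[i]·b[k-i] at k=0. y[0] = 3×3 = 9

9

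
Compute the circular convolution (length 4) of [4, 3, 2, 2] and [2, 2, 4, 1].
Use y[k] = Σ_j f[j]·g[(k-j) mod 4]. y[0] = 4×2 + 3×1 + 2×4 + 2×2 = 23; y[1] = 4×2 + 3×2 + 2×1 + 2×4 = 24; y[2] = 4×4 + 3×2 + 2×2 + 2×1 = 28; y[3] = 4×1 + 3×4 + 2×2 + 2×2 = 24. Result: [23, 24, 28, 24]

[23, 24, 28, 24]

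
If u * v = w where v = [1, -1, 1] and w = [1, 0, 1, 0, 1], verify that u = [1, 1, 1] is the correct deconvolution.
Forward-compute [1, 1, 1] * [1, -1, 1]: w[0] = 1×1 = 1; w[1] = 1×-1 + 1×1 = 0; w[2] = 1×1 + 1×-1 + 1×1 = 1; w[3] = 1×1 + 1×-1 = 0; w[4] = 1×1 = 1 → [1, 0, 1, 0, 1]. Matches given w = [1, 0, 1, 0, 1], so verified.

Verified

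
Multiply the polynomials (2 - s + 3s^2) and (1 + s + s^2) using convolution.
Ascending coefficients: a = [2, -1, 3], b = [1, 1, 1]. c[0] = 2×1 = 2; c[1] = 2×1 + -1×1 = 1; c[2] = 2×1 + -1×1 + 3×1 = 4; c[3] = -1×1 + 3×1 = 2; c[4] = 3×1 = 3. Result coefficients: [2, 1, 4, 2, 3] → 2 + s + 4s^2 + 2s^3 + 3s^4

2 + s + 4s^2 + 2s^3 + 3s^4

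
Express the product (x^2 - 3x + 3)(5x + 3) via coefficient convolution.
Ascending coefficients: a = [3, -3, 1], b = [3, 5]. c[0] = 3×3 = 9; c[1] = 3×5 + -3×3 = 6; c[2] = -3×5 + 1×3 = -12; c[3] = 1×5 = 5. Result coefficients: [9, 6, -12, 5] → 5x^3 - 12x^2 + 6x + 9

5x^3 - 12x^2 + 6x + 9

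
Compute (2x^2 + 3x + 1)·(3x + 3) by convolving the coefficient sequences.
Ascending coefficients: a = [1, 3, 2], b = [3, 3]. c[0] = 1×3 = 3; c[1] = 1×3 + 3×3 = 12; c[2] = 3×3 + 2×3 = 15; c[3] = 2×3 = 6. Result coefficients: [3, 12, 15, 6] → 6x^3 + 15x^2 + 12x + 3

6x^3 + 15x^2 + 12x + 3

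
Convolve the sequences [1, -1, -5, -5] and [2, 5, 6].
y[0] = 1×2 = 2; y[1] = 1×5 + -1×2 = 3; y[2] = 1×6 + -1×5 + -5×2 = -9; y[3] = -1×6 + -5×5 + -5×2 = -41; y[4] = -5×6 + -5×5 = -55; y[5] = -5×6 = -30

[2, 3, -9, -41, -55, -30]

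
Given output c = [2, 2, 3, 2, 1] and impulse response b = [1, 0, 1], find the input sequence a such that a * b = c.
Deconvolve c=[2, 2, 3, 2, 1] by b=[1, 0, 1]. Since b[0]=1, solve forward: a[0] = c[0] / 1 = 2; a[1] = (c[1] - 2×0) / 1 = 2; a[2] = (c[2] - 2×0 - 2×1) / 1 = 1. So a = [2, 2, 1]. Check by forward convolution: c[0] = 2×1 = 2; c[1] = 2×0 + 2×1 = 2; c[2] = 2×1 + 2×0 + 1×1 = 3; c[3] = 2×1 + 1×0 = 2; c[4] = 1×1 = 1

[2, 2, 1]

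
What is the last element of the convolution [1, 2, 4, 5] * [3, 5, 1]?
Use y[k] = Σ_i a[i]·b[k-i] at k=5. y[5] = 5×1 = 5

5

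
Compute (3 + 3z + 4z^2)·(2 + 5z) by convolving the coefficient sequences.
Ascending coefficients: a = [3, 3, 4], b = [2, 5]. c[0] = 3×2 = 6; c[1] = 3×5 + 3×2 = 21; c[2] = 3×5 + 4×2 = 23; c[3] = 4×5 = 20. Result coefficients: [6, 21, 23, 20] → 6 + 21z + 23z^2 + 20z^3

6 + 21z + 23z^2 + 20z^3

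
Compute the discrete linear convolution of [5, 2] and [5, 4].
y[0] = 5×5 = 25; y[1] = 5×4 + 2×5 = 30; y[2] = 2×4 = 8

[25, 30, 8]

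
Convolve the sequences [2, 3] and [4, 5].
y[0] = 2×4 = 8; y[1] = 2×5 + 3×4 = 22; y[2] = 3×5 = 15

[8, 22, 15]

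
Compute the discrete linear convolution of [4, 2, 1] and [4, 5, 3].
y[0] = 4×4 = 16; y[1] = 4×5 + 2×4 = 28; y[2] = 4×3 + 2×5 + 1×4 = 26; y[3] = 2×3 + 1×5 = 11; y[4] = 1×3 = 3

[16, 28, 26, 11, 3]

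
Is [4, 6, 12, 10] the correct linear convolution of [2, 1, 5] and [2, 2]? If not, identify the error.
Recompute linear convolution of [2, 1, 5] and [2, 2]: y[0] = 2×2 = 4; y[1] = 2×2 + 1×2 = 6; y[2] = 1×2 + 5×2 = 12; y[3] = 5×2 = 10 → [4, 6, 12, 10]. Given [4, 6, 12, 10] matches, so answer: Yes

Yes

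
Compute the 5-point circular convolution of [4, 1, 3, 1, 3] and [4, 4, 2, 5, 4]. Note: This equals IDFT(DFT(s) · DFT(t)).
Either evaluate y[k] = Σ_j s[j]·t[(k-j) mod 5] directly, or use IDFT(DFT(s) · DFT(t)). y[0] = 4×4 + 1×4 + 3×5 + 1×2 + 3×4 = 49; y[1] = 4×4 + 1×4 + 3×4 + 1×5 + 3×2 = 43; y[2] = 4×2 + 1×4 + 3×4 + 1×4 + 3×5 = 43; y[3] = 4×5 + 1×2 + 3×4 + 1×4 + 3×4 = 50; y[4] = 4×4 + 1×5 + 3×2 + 1×4 + 3×4 = 43. Result: [49, 43, 43, 50, 43]

[49, 43, 43, 50, 43]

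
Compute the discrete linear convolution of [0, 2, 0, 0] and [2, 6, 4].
y[0] = 0×2 = 0; y[1] = 0×6 + 2×2 = 4; y[2] = 0×4 + 2×6 + 0×2 = 12; y[3] = 2×4 + 0×6 + 0×2 = 8; y[4] = 0×4 + 0×6 = 0; y[5] = 0×4 = 0

[0, 4, 12, 8, 0, 0]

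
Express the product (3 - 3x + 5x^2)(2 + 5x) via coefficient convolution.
Ascending coefficients: a = [3, -3, 5], b = [2, 5]. c[0] = 3×2 = 6; c[1] = 3×5 + -3×2 = 9; c[2] = -3×5 + 5×2 = -5; c[3] = 5×5 = 25. Result coefficients: [6, 9, -5, 25] → 6 + 9x - 5x^2 + 25x^3

6 + 9x - 5x^2 + 25x^3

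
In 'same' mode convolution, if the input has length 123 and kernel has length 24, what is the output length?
'Same' mode returns an output with the same length as the input: 123

123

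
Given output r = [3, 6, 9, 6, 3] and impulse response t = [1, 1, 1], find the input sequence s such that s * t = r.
Deconvolve r=[3, 6, 9, 6, 3] by t=[1, 1, 1]. Since t[0]=1, solve forward: s[0] = r[0] / 1 = 3; s[1] = (r[1] - 3×1) / 1 = 3; s[2] = (r[2] - 3×1 - 3×1) / 1 = 3. So s = [3, 3, 3]. Check by forward convolution: r[0] = 3×1 = 3; r[1] = 3×1 + 3×1 = 6; r[2] = 3×1 + 3×1 + 3×1 = 9; r[3] = 3×1 + 3×1 = 6; r[4] = 3×1 = 3

[3, 3, 3]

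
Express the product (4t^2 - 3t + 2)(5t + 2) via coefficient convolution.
Ascending coefficients: a = [2, -3, 4], b = [2, 5]. c[0] = 2×2 = 4; c[1] = 2×5 + -3×2 = 4; c[2] = -3×5 + 4×2 = -7; c[3] = 4×5 = 20. Result coefficients: [4, 4, -7, 20] → 20t^3 - 7t^2 + 4t + 4

20t^3 - 7t^2 + 4t + 4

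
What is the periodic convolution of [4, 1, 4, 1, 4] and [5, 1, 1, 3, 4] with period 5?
Use y[k] = Σ_j f[j]·g[(k-j) mod 5]. y[0] = 4×5 + 1×4 + 4×3 + 1×1 + 4×1 = 41; y[1] = 4×1 + 1×5 + 4×4 + 1×3 + 4×1 = 32; y[2] = 4×1 + 1×1 + 4×5 + 1×4 + 4×3 = 41; y[3] = 4×3 + 1×1 + 4×1 + 1×5 + 4×4 = 38; y[4] = 4×4 + 1×3 + 4×1 + 1×1 + 4×5 = 44. Result: [41, 32, 41, 38, 44]

[41, 32, 41, 38, 44]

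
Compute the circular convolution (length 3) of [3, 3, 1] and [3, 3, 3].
Use y[k] = Σ_j x[j]·h[(k-j) mod 3]. y[0] = 3×3 + 3×3 + 1×3 = 21; y[1] = 3×3 + 3×3 + 1×3 = 21; y[2] = 3×3 + 3×3 + 1×3 = 21. Result: [21, 21, 21]

[21, 21, 21]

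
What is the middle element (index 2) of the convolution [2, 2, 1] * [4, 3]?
Use y[k] = Σ_i a[i]·b[k-i] at k=2. y[2] = 2×3 + 1×4 = 10

10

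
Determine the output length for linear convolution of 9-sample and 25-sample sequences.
Linear/full convolution length: m + n - 1 = 9 + 25 - 1 = 33

33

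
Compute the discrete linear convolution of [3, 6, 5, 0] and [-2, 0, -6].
y[0] = 3×-2 = -6; y[1] = 3×0 + 6×-2 = -12; y[2] = 3×-6 + 6×0 + 5×-2 = -28; y[3] = 6×-6 + 5×0 + 0×-2 = -36; y[4] = 5×-6 + 0×0 = -30; y[5] = 0×-6 = 0

[-6, -12, -28, -36, -30, 0]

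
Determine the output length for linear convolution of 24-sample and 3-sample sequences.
Linear/full convolution length: m + n - 1 = 24 + 3 - 1 = 26

26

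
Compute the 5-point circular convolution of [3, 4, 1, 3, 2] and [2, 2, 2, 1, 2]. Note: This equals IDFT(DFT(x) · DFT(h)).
Either evaluate y[k] = Σ_j x[j]·h[(k-j) mod 5] directly, or use IDFT(DFT(x) · DFT(h)). y[0] = 3×2 + 4×2 + 1×1 + 3×2 + 2×2 = 25; y[1] = 3×2 + 4×2 + 1×2 + 3×1 + 2×2 = 23; y[2] = 3×2 + 4×2 + 1×2 + 3×2 + 2×1 = 24; y[3] = 3×1 + 4×2 + 1×2 + 3×2 + 2×2 = 23; y[4] = 3×2 + 4×1 + 1×2 + 3×2 + 2×2 = 22. Result: [25, 23, 24, 23, 22]

[25, 23, 24, 23, 22]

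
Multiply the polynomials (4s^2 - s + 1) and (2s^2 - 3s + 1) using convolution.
Ascending coefficients: a = [1, -1, 4], b = [1, -3, 2]. c[0] = 1×1 = 1; c[1] = 1×-3 + -1×1 = -4; c[2] = 1×2 + -1×-3 + 4×1 = 9; c[3] = -1×2 + 4×-3 = -14; c[4] = 4×2 = 8. Result coefficients: [1, -4, 9, -14, 8] → 8s^4 - 14s^3 + 9s^2 - 4s + 1

8s^4 - 14s^3 + 9s^2 - 4s + 1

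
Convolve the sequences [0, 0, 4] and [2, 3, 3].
y[0] = 0×2 = 0; y[1] = 0×3 + 0×2 = 0; y[2] = 0×3 + 0×3 + 4×2 = 8; y[3] = 0×3 + 4×3 = 12; y[4] = 4×3 = 12

[0, 0, 8, 12, 12]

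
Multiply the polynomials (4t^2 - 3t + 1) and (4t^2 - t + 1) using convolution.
Ascending coefficients: a = [1, -3, 4], b = [1, -1, 4]. c[0] = 1×1 = 1; c[1] = 1×-1 + -3×1 = -4; c[2] = 1×4 + -3×-1 + 4×1 = 11; c[3] = -3×4 + 4×-1 = -16; c[4] = 4×4 = 16. Result coefficients: [1, -4, 11, -16, 16] → 16t^4 - 16t^3 + 11t^2 - 4t + 1

16t^4 - 16t^3 + 11t^2 - 4t + 1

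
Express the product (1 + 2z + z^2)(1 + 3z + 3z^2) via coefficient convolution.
Ascending coefficients: a = [1, 2, 1], b = [1, 3, 3]. c[0] = 1×1 = 1; c[1] = 1×3 + 2×1 = 5; c[2] = 1×3 + 2×3 + 1×1 = 10; c[3] = 2×3 + 1×3 = 9; c[4] = 1×3 = 3. Result coefficients: [1, 5, 10, 9, 3] → 1 + 5z + 10z^2 + 9z^3 + 3z^4

1 + 5z + 10z^2 + 9z^3 + 3z^4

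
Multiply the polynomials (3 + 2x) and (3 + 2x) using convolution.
Ascending coefficients: a = [3, 2], b = [3, 2]. c[0] = 3×3 = 9; c[1] = 3×2 + 2×3 = 12; c[2] = 2×2 = 4. Result coefficients: [9, 12, 4] → 9 + 12x + 4x^2

9 + 12x + 4x^2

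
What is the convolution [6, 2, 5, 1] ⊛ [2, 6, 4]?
y[0] = 6×2 = 12; y[1] = 6×6 + 2×2 = 40; y[2] = 6×4 + 2×6 + 5×2 = 46; y[3] = 2×4 + 5×6 + 1×2 = 40; y[4] = 5×4 + 1×6 = 26; y[5] = 1×4 = 4

[12, 40, 46, 40, 26, 4]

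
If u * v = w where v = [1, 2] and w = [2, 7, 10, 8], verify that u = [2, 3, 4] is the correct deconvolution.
Forward-compute [2, 3, 4] * [1, 2]: w[0] = 2×1 = 2; w[1] = 2×2 + 3×1 = 7; w[2] = 3×2 + 4×1 = 10; w[3] = 4×2 = 8 → [2, 7, 10, 8]. Matches given w = [2, 7, 10, 8], so verified.

Verified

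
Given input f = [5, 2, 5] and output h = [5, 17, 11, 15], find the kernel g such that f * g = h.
Output length 4 = len(f) + len(g) - 1 ⇒ len(g) = 2. Solve g forward using g[k] = (h[k] - Σ_{i≥1} f[i]·g[k-i]) / f[0]: g[0] = h[0] / f[0] = 5 / 5 = 1; g[1] = (h[1] - 2×1) / f[0] = (17 - 2×1) / 5 = 3. So g = [1, 3]. Forward-check [5, 2, 5] * [1, 3]: h[0] = 5×1 = 5; h[1] = 5×3 + 2×1 = 17; h[2] = 2×3 + 5×1 = 11; h[3] = 5×3 = 15 → [5, 17, 11, 15] ✓

[1, 3]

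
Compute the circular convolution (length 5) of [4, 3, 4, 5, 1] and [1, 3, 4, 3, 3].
Use y[k] = Σ_j x[j]·h[(k-j) mod 5]. y[0] = 4×1 + 3×3 + 4×3 + 5×4 + 1×3 = 48; y[1] = 4×3 + 3×1 + 4×3 + 5×3 + 1×4 = 46; y[2] = 4×4 + 3×3 + 4×1 + 5×3 + 1×3 = 47; y[3] = 4×3 + 3×4 + 4×3 + 5×1 + 1×3 = 44; y[4] = 4×3 + 3×3 + 4×4 + 5×3 + 1×1 = 53. Result: [48, 46, 47, 44, 53]

[48, 46, 47, 44, 53]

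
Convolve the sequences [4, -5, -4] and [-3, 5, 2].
y[0] = 4×-3 = -12; y[1] = 4×5 + -5×-3 = 35; y[2] = 4×2 + -5×5 + -4×-3 = -5; y[3] = -5×2 + -4×5 = -30; y[4] = -4×2 = -8

[-12, 35, -5, -30, -8]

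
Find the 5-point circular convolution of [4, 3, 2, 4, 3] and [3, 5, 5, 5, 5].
Use y[k] = Σ_j f[j]·g[(k-j) mod 5]. y[0] = 4×3 + 3×5 + 2×5 + 4×5 + 3×5 = 72; y[1] = 4×5 + 3×3 + 2×5 + 4×5 + 3×5 = 74; y[2] = 4×5 + 3×5 + 2×3 + 4×5 + 3×5 = 76; y[3] = 4×5 + 3×5 + 2×5 + 4×3 + 3×5 = 72; y[4] = 4×5 + 3×5 + 2×5 + 4×5 + 3×3 = 74. Result: [72, 74, 76, 72, 74]

[72, 74, 76, 72, 74]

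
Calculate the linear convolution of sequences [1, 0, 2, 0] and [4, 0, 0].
y[0] = 1×4 = 4; y[1] = 1×0 + 0×4 = 0; y[2] = 1×0 + 0×0 + 2×4 = 8; y[3] = 0×0 + 2×0 + 0×4 = 0; y[4] = 2×0 + 0×0 = 0; y[5] = 0×0 = 0

[4, 0, 8, 0, 0, 0]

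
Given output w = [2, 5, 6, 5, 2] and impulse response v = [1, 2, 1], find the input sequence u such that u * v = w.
Deconvolve w=[2, 5, 6, 5, 2] by v=[1, 2, 1]. Since v[0]=1, solve forward: u[0] = w[0] / 1 = 2; u[1] = (w[1] - 2×2) / 1 = 1; u[2] = (w[2] - 1×2 - 2×1) / 1 = 2. So u = [2, 1, 2]. Check by forward convolution: w[0] = 2×1 = 2; w[1] = 2×2 + 1×1 = 5; w[2] = 2×1 + 1×2 + 2×1 = 6; w[3] = 1×1 + 2×2 = 5; w[4] = 2×1 = 2

[2, 1, 2]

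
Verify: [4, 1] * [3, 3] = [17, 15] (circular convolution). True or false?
Recompute circular convolution of [4, 1] and [3, 3]: y[0] = 4×3 + 1×3 = 15; y[1] = 4×3 + 1×3 = 15 → [15, 15]. Compare to given [17, 15]: they differ at index 0: given 17, correct 15, so answer: No

No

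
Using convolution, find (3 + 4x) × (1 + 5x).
Ascending coefficients: a = [3, 4], b = [1, 5]. c[0] = 3×1 = 3; c[1] = 3×5 + 4×1 = 19; c[2] = 4×5 = 20. Result coefficients: [3, 19, 20] → 3 + 19x + 20x^2

3 + 19x + 20x^2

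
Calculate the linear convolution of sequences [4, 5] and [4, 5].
y[0] = 4×4 = 16; y[1] = 4×5 + 5×4 = 40; y[2] = 5×5 = 25

[16, 40, 25]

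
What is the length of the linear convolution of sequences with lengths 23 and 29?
Linear/full convolution length: m + n - 1 = 23 + 29 - 1 = 51

51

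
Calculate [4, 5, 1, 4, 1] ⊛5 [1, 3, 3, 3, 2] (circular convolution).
Use y[k] = Σ_j s[j]·t[(k-j) mod 5]. y[0] = 4×1 + 5×2 + 1×3 + 4×3 + 1×3 = 32; y[1] = 4×3 + 5×1 + 1×2 + 4×3 + 1×3 = 34; y[2] = 4×3 + 5×3 + 1×1 + 4×2 + 1×3 = 39; y[3] = 4×3 + 5×3 + 1×3 + 4×1 + 1×2 = 36; y[4] = 4×2 + 5×3 + 1×3 + 4×3 + 1×1 = 39. Result: [32, 34, 39, 36, 39]

[32, 34, 39, 36, 39]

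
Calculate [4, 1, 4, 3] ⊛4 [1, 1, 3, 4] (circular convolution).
Use y[k] = Σ_j f[j]·g[(k-j) mod 4]. y[0] = 4×1 + 1×4 + 4×3 + 3×1 = 23; y[1] = 4×1 + 1×1 + 4×4 + 3×3 = 30; y[2] = 4×3 + 1×1 + 4×1 + 3×4 = 29; y[3] = 4×4 + 1×3 + 4×1 + 3×1 = 26. Result: [23, 30, 29, 26]

[23, 30, 29, 26]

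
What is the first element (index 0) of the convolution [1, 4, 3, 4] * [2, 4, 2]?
Use y[k] = Σ_i a[i]·b[k-i] at k=0. y[0] = 1×2 = 2

2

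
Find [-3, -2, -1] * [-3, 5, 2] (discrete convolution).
y[0] = -3×-3 = 9; y[1] = -3×5 + -2×-3 = -9; y[2] = -3×2 + -2×5 + -1×-3 = -13; y[3] = -2×2 + -1×5 = -9; y[4] = -1×2 = -2

[9, -9, -13, -9, -2]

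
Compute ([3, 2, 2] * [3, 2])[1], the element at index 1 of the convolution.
Use y[k] = Σ_i a[i]·b[k-i] at k=1. y[1] = 3×2 + 2×3 = 12

12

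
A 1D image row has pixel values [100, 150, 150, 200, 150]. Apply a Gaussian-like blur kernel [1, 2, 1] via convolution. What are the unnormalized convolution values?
Convolve image row [100, 150, 150, 200, 150] with kernel [1, 2, 1]: y[0] = 100×1 = 100; y[1] = 100×2 + 150×1 = 350; y[2] = 100×1 + 150×2 + 150×1 = 550; y[3] = 150×1 + 150×2 + 200×1 = 650; y[4] = 150×1 + 200×2 + 150×1 = 700; y[5] = 200×1 + 150×2 = 500; y[6] = 150×1 = 150 → [100, 350, 550, 650, 700, 500, 150]. Normalization factor = sum(kernel) = 4.

[100, 350, 550, 650, 700, 500, 150]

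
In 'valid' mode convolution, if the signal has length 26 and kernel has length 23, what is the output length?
'Valid' mode counts only positions where the kernel fully overlaps the signal: m - n + 1 = 26 - 23 + 1 = 4

4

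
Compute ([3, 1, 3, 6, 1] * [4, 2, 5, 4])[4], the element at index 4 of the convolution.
Use y[k] = Σ_i a[i]·b[k-i] at k=4. y[4] = 1×4 + 3×5 + 6×2 + 1×4 = 35

35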